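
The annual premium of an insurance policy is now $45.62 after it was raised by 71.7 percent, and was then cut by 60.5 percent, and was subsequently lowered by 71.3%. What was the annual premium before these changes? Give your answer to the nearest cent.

$234.37

Undoing the 71.3% decrease: $45.62 ÷ 0.287 ≈ $158.954704.
Undoing the 60.5% decrease: $158.954704 ÷ 0.395 ≈ $402.416972.
Undoing the 71.7% increase: $402.416972 ÷ 1.717 ≈ $234.37.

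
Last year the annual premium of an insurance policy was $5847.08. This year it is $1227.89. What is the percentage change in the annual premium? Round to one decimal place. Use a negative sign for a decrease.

Change: $1227.89 − $5847.08 = -$4619.19.
Relative to the original: -$4619.19 ÷ $5847.08 ≈ -79.0%.

-79.0%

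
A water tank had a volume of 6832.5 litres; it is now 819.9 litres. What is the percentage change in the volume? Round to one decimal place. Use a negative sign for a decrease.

-88.0%

Change: 819.9 − 6832.5 = -6012.6.
Relative to the original: -6012.6 ÷ 6832.5 = -88.0%.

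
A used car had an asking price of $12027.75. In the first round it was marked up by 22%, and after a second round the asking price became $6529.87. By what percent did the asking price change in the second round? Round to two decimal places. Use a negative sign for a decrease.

-55.50%

After the first round: $12027.75 × 1.22 = $14673.855.
Second-round multiplier: $6529.87 ÷ $14673.855 ≈ 0.445.
That is a change of -55.50%.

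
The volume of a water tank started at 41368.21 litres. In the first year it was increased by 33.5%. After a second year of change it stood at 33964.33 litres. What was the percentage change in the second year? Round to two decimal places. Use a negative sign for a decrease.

-38.50%

After the first year: 41368.21 × 1.335 = 55226.56035.
Second-year multiplier: 33964.33 ÷ 55226.56035 ≈ 0.615.
That is a change of -38.50%.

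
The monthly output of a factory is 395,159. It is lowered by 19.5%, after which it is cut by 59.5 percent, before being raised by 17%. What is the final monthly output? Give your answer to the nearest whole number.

After the 19.5% decrease: 395,159 × 0.805 = 318102.995.
59.5% decrease: 318102.995 × 0.405 = 128831.712975.
Apply the 17% increase: 128831.712975 × 1.17 = 150733.10418075 ≈ 150,733.

150,733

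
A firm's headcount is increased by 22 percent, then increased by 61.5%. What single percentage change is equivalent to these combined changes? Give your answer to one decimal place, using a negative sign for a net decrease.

A 22% increase multiplies by 1.22.
Then a 61.5% increase: 1.22 × 1.615 = 1.9703.
Overall factor 1.9703, i.e. 97.0%.

97.0%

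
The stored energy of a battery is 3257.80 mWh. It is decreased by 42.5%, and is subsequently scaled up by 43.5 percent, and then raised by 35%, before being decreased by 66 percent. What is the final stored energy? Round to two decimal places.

Each change multiplies by a factor: 0.575 × 1.435 × 1.35 × 0.34 = 0.378732375.
3257.80 × 0.378732375 = 1233.834331275 ≈ 1233.83.

1233.83 mWh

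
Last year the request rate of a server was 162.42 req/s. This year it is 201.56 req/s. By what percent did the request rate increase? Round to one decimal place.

24.1%

Change: 201.56 − 162.42 = 39.14.
Relative to the original: 39.14 ÷ 162.42 ≈ 24.1%.
So the request rate increased by 24.1%.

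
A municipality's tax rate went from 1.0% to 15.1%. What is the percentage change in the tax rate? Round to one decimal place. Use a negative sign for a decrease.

The change is 15.1 − 1.0 = 14.1 percentage points.
Relative to the original 1.0%, that is 14.1 ÷ 1.0 = 1410.0%.

1410.0%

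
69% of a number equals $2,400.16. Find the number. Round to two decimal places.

$2,400.16 ÷ 0.69 ≈ $3,478.49.

$3,478.49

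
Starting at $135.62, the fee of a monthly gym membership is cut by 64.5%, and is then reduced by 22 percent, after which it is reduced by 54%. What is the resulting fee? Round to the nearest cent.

64.5% decrease: $135.62 × 0.355 = $48.1451.
22% decrease: $48.1451 × 0.78 = $37.553178.
54% decrease: $37.553178 × 0.46 = $17.27446188 ≈ $17.27.

$17.27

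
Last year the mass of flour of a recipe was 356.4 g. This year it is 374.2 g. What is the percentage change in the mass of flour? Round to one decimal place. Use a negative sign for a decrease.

Change: 374.2 − 356.4 = 17.8.
Relative to the original: 17.8 ÷ 356.4 ≈ 5.0%.

5.0%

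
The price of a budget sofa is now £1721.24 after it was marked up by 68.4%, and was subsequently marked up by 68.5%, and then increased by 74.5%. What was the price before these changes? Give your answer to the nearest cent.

£347.62

Undoing the 74.5% increase: £1721.24 ÷ 1.745 ≈ £986.383954.
Undoing the 68.5% increase: £986.383954 ÷ 1.685 ≈ £585.391071.
Undoing the 68.4% increase: £585.391071 ÷ 1.684 ≈ £347.62.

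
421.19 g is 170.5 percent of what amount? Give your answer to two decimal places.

247.03 g

421.19 g ÷ 1.705 ≈ 247.03 g.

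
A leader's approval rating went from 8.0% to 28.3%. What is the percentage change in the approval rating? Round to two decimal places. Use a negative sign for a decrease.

253.75%

The change is 28.3 − 8.0 = 20.3 percentage points.
Relative to the original 8.0%, that is 20.3 ÷ 8.0 = 253.75%.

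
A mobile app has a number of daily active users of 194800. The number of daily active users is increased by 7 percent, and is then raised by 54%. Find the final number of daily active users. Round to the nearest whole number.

Each change multiplies by a factor: 1.07 × 1.54 = 1.6478.
194800 × 1.6478 = 320991.44 ≈ 320991.

320991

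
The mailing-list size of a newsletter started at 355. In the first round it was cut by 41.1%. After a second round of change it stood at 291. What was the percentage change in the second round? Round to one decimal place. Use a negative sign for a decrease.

39.2%

After the first round: 355 × 0.589 = 209.095.
Second-round multiplier: 291 ÷ 209.095 ≈ 1.39171.
That is a change of 39.2%.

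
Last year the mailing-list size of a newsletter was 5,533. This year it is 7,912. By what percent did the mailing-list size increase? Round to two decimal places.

Change: 7,912 − 5,533 = 2,379.
Relative to the original: 2,379 ÷ 5,533 ≈ 43.00%.
So the mailing-list size increased by 43.00%.

43.00%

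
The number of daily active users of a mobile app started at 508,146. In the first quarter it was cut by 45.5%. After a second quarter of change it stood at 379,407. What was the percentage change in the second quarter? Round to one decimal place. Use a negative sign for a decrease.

After the first quarter: 508,146 × 0.545 = 276939.57.
Second-quarter multiplier: 379,407 ÷ 276939.57 ≈ 1.37.
That is a change of 37.0%.

37.0%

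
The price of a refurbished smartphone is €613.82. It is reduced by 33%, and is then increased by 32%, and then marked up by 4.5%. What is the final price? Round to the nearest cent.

€567.29

After the 33% decrease: €613.82 × 0.67 = €411.2594.
32% increase: €411.2594 × 1.32 = €542.862408.
Apply the 4.5% increase: €542.862408 × 1.045 = €567.29121636 ≈ €567.29.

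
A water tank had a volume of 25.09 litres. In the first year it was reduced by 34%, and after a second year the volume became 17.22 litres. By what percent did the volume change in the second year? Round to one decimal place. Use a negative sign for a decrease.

After the first year: 25.09 × 0.66 = 16.5594.
Second-year multiplier: 17.22 ÷ 16.5594 ≈ 1.03989.
That is a change of 4.0%.

4.0%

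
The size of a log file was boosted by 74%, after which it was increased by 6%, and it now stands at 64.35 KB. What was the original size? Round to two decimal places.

The overall multiplier applied was 1.74 × 1.06 = 1.8444.
So the original size was 64.35 ÷ 1.8444 ≈ 34.89 KB.

34.89 KB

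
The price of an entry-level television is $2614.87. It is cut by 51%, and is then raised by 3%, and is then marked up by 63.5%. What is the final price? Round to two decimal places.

51% decrease: $2614.87 × 0.49 = $1281.2863.
After the 3% increase: $1281.2863 × 1.03 = $1319.724889.
63.5% increase: $1319.724889 × 1.635 = $2157.750193515 ≈ $2157.75.

$2157.75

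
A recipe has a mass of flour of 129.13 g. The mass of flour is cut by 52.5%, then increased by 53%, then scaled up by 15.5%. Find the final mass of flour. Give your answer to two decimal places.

Each change multiplies by a factor: 0.475 × 1.53 × 1.155 = 0.83939625.
129.13 × 0.83939625 = 108.3912377625 ≈ 108.39.

108.39 g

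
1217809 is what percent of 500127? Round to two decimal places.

243.50%

1217809 ÷ 500127 ≈ 243.50%.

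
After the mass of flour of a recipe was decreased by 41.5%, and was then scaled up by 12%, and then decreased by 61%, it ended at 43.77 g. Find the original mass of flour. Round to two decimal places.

171.29 g

The overall multiplier applied was 0.585 × 1.12 × 0.39 = 0.255528.
So the original mass of flour was 43.77 ÷ 0.255528 ≈ 171.29 g.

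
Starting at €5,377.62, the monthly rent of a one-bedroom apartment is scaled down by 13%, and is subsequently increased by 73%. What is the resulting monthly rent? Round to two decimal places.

€8,093.86

Each change multiplies by a factor: 0.87 × 1.73 = 1.5051.
€5,377.62 × 1.5051 = €8093.855862 ≈ €8,093.86.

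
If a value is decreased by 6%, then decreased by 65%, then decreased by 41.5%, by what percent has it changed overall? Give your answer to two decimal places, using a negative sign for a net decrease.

A 6% decrease multiplies by 0.94.
Then a 65% decrease: 0.94 × 0.35 = 0.329.
Then a 41.5% decrease: 0.329 × 0.585 = 0.192465.
Overall factor 0.192465, i.e. -80.75%.

-80.75%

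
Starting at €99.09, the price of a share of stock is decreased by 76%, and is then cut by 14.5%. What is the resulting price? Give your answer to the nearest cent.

76% decrease: €99.09 × 0.24 = €23.7816.
Apply the 14.5% decrease: €23.7816 × 0.855 = €20.333268 ≈ €20.33.

€20.33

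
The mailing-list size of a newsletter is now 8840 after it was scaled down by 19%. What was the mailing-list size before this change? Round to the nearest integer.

The overall multiplier applied was 0.81.
So the original mailing-list size was 8840 ÷ 0.81 ≈ 10914.

10914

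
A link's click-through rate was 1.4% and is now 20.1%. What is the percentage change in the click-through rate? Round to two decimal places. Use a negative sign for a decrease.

1335.71%

The change is 20.1 − 1.4 = 18.7 percentage points.
Relative to the original 1.4%, that is 18.7 ÷ 1.4 ≈ 1335.71%.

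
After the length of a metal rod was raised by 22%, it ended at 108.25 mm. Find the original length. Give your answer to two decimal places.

88.73 mm

The overall multiplier applied was 1.22.
So the original length was 108.25 ÷ 1.22 ≈ 88.73 mm.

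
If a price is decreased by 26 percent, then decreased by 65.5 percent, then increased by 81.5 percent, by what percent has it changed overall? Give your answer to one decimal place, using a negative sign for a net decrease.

The combined multiplier is 0.74 × 0.345 × 1.815 = 0.4633695.
That corresponds to a decrease of 53.7%.

-53.7%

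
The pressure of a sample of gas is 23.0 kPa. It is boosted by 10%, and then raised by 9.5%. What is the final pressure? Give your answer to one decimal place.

10% increase: 23.0 × 1.1 = 25.3.
Apply the 9.5% increase: 25.3 × 1.095 = 27.7035 ≈ 27.7.

27.7 kPa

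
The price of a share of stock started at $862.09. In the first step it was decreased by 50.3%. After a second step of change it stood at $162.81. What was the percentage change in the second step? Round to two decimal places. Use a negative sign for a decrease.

After the first step: $862.09 × 0.497 = $428.45873.
Second-step multiplier: $162.81 ÷ $428.45873 ≈ 0.37999.
That is a change of -62.00%.

-62.00%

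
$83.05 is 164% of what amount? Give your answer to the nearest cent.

$50.64

$83.05 ÷ 1.64 ≈ $50.64.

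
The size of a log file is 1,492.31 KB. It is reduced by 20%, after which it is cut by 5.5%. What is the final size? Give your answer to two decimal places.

Apply the 20% decrease: 1,492.31 × 0.8 = 1193.848.
5.5% decrease: 1193.848 × 0.945 = 1128.18636 ≈ 1,128.19.

1,128.19 KB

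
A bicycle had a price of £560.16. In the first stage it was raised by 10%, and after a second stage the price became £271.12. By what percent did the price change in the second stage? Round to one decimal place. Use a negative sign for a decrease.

After the first stage: £560.16 × 1.1 = £616.176.
Second-stage multiplier: £271.12 ÷ £616.176 ≈ 0.44.
That is a change of -56.0%.

-56.0%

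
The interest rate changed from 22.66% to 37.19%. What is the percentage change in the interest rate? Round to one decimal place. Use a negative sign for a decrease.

64.1%

The change is 37.19 − 22.66 = 14.53 percentage points.
Relative to the original 22.66%, that is 14.53 ÷ 22.66 ≈ 64.1%.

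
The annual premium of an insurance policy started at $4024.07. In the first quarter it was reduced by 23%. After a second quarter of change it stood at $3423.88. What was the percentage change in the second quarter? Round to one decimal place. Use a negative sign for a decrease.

10.5%

After the first quarter: $4024.07 × 0.77 = $3098.5339.
Second-quarter multiplier: $3423.88 ÷ $3098.5339 ≈ 1.105.
That is a change of 10.5%.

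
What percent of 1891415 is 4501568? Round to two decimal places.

238.00%

4501568 ÷ 1891415 ≈ 238.00%.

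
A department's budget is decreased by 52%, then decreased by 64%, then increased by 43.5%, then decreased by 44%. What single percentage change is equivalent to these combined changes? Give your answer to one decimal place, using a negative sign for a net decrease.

-86.1%

The combined multiplier is 0.48 × 0.36 × 1.435 × 0.56 = 0.13886208.
That corresponds to a decrease of 86.1%.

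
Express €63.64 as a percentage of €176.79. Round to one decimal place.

€63.64 ÷ €176.79 ≈ 36.0%.

36.0%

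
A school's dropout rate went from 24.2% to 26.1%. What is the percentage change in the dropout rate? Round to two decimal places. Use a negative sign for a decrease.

7.85%

The change is 26.1 − 24.2 = 1.9 percentage points.
Relative to the original 24.2%, that is 1.9 ÷ 24.2 ≈ 7.85%.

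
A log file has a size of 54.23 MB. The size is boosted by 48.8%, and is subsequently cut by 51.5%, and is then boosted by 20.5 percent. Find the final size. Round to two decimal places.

47.16 MB

Apply the 48.8% increase: 54.23 × 1.488 = 80.69424.
Apply the 51.5% decrease: 80.69424 × 0.485 = 39.1367064.
20.5% increase: 39.1367064 × 1.205 = 47.159731212 ≈ 47.16.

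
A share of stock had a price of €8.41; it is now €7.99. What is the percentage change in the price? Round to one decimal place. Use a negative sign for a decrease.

Change: €7.99 − €8.41 = -€0.42.
Relative to the original: -€0.42 ÷ €8.41 ≈ -5.0%.

-5.0%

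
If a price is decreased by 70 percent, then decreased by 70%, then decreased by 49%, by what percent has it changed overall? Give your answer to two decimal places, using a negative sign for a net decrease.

The combined multiplier is 0.3 × 0.3 × 0.51 = 0.0459.
That corresponds to a decrease of 95.41%.

-95.41%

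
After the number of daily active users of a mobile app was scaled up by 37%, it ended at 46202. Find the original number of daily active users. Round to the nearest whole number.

33724

The overall multiplier applied was 1.37.
So the original number of daily active users was 46202 ÷ 1.37 ≈ 33724.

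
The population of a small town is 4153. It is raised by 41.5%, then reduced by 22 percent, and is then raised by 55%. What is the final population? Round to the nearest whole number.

7105

Each change multiplies by a factor: 1.415 × 0.78 × 1.55 = 1.710735.
4153 × 1.710735 = 7104.682455 ≈ 7105.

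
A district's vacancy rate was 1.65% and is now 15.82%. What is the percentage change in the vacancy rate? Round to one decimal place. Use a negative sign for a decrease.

858.8%

The change is 15.82 − 1.65 = 14.17 percentage points.
Relative to the original 1.65%, that is 14.17 ÷ 1.65 ≈ 858.8%.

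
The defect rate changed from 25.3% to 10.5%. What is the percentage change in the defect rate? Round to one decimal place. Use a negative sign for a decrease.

The change is 10.5 − 25.3 = -14.8 percentage points.
Relative to the original 25.3%, that is -14.8 ÷ 25.3 ≈ -58.5%.

-58.5%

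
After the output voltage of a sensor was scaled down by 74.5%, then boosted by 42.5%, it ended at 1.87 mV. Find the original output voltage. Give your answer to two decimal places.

Undoing the 42.5% increase: 1.87 ÷ 1.425 ≈ 1.312281.
Undoing the 74.5% decrease: 1.312281 ÷ 0.255 ≈ 5.15 mV.

5.15 mV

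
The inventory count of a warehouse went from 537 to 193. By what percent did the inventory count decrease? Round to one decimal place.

64.1%

Change: 193 − 537 = -344.
Relative to the original: -344 ÷ 537 ≈ -64.1%.
So the inventory count decreased by 64.1%.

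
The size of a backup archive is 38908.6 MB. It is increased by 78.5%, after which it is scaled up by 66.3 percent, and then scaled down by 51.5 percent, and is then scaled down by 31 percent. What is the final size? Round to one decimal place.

38651.5 MB

Apply the 78.5% increase: 38908.6 × 1.785 = 69451.851.
After the 66.3% increase: 69451.851 × 1.663 = 115498.428213.
51.5% decrease: 115498.428213 × 0.485 = 56016.737683305.
31% decrease: 56016.737683305 × 0.69 = 38651.54900148045 ≈ 38651.5.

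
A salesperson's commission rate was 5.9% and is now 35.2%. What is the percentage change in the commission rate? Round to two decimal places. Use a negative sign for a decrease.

496.61%

The change is 35.2 − 5.9 = 29.3 percentage points.
Relative to the original 5.9%, that is 29.3 ÷ 5.9 ≈ 496.61%.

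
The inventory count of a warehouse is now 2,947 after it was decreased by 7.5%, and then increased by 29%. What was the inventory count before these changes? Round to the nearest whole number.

Undoing the 29% increase: 2,947 ÷ 1.29 ≈ 2284.496124.
Undoing the 7.5% decrease: 2284.496124 ÷ 0.925 ≈ 2,470.

2,470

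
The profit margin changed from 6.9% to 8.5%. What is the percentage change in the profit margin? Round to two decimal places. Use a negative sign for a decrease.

23.19%

The change is 8.5 − 6.9 = 1.6 percentage points.
Relative to the original 6.9%, that is 1.6 ÷ 6.9 ≈ 23.19%.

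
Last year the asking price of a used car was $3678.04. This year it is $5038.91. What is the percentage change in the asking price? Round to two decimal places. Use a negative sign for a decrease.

37.00%

Change: $5038.91 − $3678.04 = $1360.87.
Relative to the original: $1360.87 ÷ $3678.04 ≈ 37.00%.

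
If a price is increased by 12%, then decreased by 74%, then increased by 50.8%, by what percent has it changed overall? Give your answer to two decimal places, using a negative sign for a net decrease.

-56.09%

The combined multiplier is 1.12 × 0.26 × 1.508 = 0.4391296.
That corresponds to a decrease of 56.09%.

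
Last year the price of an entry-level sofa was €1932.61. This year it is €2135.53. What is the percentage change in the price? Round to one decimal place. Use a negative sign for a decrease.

Change: €2135.53 − €1932.61 = €202.92.
Relative to the original: €202.92 ÷ €1932.61 ≈ 10.5%.

10.5%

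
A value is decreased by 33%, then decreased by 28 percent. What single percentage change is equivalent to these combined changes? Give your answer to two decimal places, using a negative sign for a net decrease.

-51.76%

A 33% decrease multiplies by 0.67.
Then a 28% decrease: 0.67 × 0.72 = 0.4824.
Overall factor 0.4824, i.e. -51.76%.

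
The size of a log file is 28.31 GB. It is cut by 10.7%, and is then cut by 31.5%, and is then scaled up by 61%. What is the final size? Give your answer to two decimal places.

27.88 GB

10.7% decrease: 28.31 × 0.893 = 25.28083.
31.5% decrease: 25.28083 × 0.685 = 17.31736855.
Apply the 61% increase: 17.31736855 × 1.61 = 27.8809633655 ≈ 27.88.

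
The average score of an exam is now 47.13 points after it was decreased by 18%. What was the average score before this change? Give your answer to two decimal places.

57.48 points

The overall multiplier applied was 0.82.
So the original average score was 47.13 ÷ 0.82 ≈ 57.48 points.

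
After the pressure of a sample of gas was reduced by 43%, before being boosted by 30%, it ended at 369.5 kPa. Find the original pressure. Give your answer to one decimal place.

498.7 kPa

Undoing the 30% increase: 369.5 ÷ 1.3 ≈ 284.230769.
Undoing the 43% decrease: 284.230769 ÷ 0.57 ≈ 498.7 kPa.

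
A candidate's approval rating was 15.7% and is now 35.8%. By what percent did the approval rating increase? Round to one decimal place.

128.0%

The change is 35.8 − 15.7 = 20.1 percentage points.
Relative to the original 15.7%, that is 20.1 ÷ 15.7 ≈ 128.0%.
So the approval rating rose by 128.0%.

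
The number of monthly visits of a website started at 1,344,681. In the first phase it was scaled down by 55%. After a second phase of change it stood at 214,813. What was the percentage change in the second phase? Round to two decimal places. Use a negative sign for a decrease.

-64.50%

After the first phase: 1,344,681 × 0.45 = 605106.45.
Second-phase multiplier: 214,813 ÷ 605106.45 ≈ 0.355.
That is a change of -64.50%.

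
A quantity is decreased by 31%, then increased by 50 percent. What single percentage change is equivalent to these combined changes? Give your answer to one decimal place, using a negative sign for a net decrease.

A 31% decrease multiplies by 0.69.
Then a 50% increase: 0.69 × 1.5 = 1.035.
Overall factor 1.035, i.e. 3.5%.

3.5%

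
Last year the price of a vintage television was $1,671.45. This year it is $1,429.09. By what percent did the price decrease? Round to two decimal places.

Change: $1,429.09 − $1,671.45 = -$242.36.
Relative to the original: -$242.36 ÷ $1,671.45 ≈ -14.50%.
So the price decreased by 14.50%.

14.50%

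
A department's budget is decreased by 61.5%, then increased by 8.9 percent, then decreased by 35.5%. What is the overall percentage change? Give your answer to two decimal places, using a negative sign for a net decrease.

-72.96%

The combined multiplier is 0.385 × 1.089 × 0.645 = 0.270425925.
That corresponds to a decrease of 72.96%.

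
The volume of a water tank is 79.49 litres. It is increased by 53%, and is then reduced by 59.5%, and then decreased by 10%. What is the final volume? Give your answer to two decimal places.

44.33 litres

Apply the 53% increase: 79.49 × 1.53 = 121.6197.
Apply the 59.5% decrease: 121.6197 × 0.405 = 49.2559785.
Apply the 10% decrease: 49.2559785 × 0.9 = 44.33038065 ≈ 44.33.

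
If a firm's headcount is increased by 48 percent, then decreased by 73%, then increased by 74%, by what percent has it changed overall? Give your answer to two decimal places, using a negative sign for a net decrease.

A 48% increase multiplies by 1.48.
Then a 73% decrease: 1.48 × 0.27 = 0.3996.
Then a 74% increase: 0.3996 × 1.74 = 0.695304.
Overall factor 0.695304, i.e. -30.47%.

-30.47%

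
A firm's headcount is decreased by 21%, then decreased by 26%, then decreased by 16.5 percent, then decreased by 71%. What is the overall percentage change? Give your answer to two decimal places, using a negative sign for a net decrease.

A 21% decrease multiplies by 0.79.
Then a 26% decrease: 0.79 × 0.74 = 0.5846.
Then a 16.5% decrease: 0.5846 × 0.835 = 0.488141.
Then a 71% decrease: 0.488141 × 0.29 = 0.14156089.
Overall factor 0.14156089, i.e. -85.84%.

-85.84%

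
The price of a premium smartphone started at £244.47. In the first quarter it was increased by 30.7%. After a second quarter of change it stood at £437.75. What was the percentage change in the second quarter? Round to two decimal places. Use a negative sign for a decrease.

37.00%

After the first quarter: £244.47 × 1.307 = £319.52229.
Second-quarter multiplier: £437.75 ÷ £319.52229 ≈ 1.370014.
That is a change of 37.00%.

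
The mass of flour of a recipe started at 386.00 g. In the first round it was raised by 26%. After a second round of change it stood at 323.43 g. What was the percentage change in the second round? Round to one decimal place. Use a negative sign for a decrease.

-33.5%

After the first round: 386.00 × 1.26 = 486.36.
Second-round multiplier: 323.43 ÷ 486.36 ≈ 0.665.
That is a change of -33.5%.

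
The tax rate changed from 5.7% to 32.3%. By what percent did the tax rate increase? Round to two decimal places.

The change is 32.3 − 5.7 = 26.6 percentage points.
Relative to the original 5.7%, that is 26.6 ÷ 5.7 ≈ 466.67%.
So the tax rate rose by 466.67%.

466.67%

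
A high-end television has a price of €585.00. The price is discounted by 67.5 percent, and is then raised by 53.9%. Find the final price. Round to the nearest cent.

Apply the 67.5% decrease: €585.00 × 0.325 = €190.125.
After the 53.9% increase: €190.125 × 1.539 = €292.602375 ≈ €292.60.

€292.60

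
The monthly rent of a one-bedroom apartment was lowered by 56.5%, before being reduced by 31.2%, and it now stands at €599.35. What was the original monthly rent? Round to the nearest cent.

The overall multiplier applied was 0.435 × 0.688 = 0.29928.
So the original monthly rent was €599.35 ÷ 0.29928 ≈ €2,002.64.

€2,002.64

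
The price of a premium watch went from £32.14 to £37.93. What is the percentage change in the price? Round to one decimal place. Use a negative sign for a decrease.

18.0%

Change: £37.93 − £32.14 = £5.79.
Relative to the original: £5.79 ÷ £32.14 ≈ 18.0%.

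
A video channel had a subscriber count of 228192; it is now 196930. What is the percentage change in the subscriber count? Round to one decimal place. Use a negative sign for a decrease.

-13.7%

Change: 196930 − 228192 = -31262.
Relative to the original: -31262 ÷ 228192 ≈ -13.7%.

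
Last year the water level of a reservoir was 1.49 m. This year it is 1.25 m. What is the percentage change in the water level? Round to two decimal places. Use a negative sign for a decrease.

Change: 1.25 − 1.49 = -0.24.
Relative to the original: -0.24 ÷ 1.49 ≈ -16.11%.

-16.11%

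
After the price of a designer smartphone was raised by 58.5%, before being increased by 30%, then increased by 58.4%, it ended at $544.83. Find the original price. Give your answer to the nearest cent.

The overall multiplier applied was 1.585 × 1.3 × 1.584 = 3.263832.
So the original price was $544.83 ÷ 3.263832 ≈ $166.93.

$166.93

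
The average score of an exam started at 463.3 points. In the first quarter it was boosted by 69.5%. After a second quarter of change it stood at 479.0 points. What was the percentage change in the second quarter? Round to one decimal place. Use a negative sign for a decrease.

-39.0%

After the first quarter: 463.3 × 1.695 = 785.2935.
Second-quarter multiplier: 479.0 ÷ 785.2935 ≈ 0.60996.
That is a change of -39.0%.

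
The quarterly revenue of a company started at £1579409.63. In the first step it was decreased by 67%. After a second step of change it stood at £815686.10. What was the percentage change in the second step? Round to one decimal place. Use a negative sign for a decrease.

56.5%

After the first step: £1579409.63 × 0.33 = £521205.1779.
Second-step multiplier: £815686.10 ÷ £521205.1779 ≈ 1.565.
That is a change of 56.5%.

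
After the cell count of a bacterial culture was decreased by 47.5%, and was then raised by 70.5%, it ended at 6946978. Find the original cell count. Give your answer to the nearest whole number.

Undoing the 70.5% increase: 6946978 ÷ 1.705 ≈ 4074473.900293.
Undoing the 47.5% decrease: 4074473.900293 ÷ 0.525 ≈ 7760903.

7760903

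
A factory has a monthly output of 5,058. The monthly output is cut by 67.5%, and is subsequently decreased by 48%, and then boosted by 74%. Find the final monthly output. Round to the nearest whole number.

After the 67.5% decrease: 5,058 × 0.325 = 1643.85.
After the 48% decrease: 1643.85 × 0.52 = 854.802.
74% increase: 854.802 × 1.74 = 1487.35548 ≈ 1,487.

1,487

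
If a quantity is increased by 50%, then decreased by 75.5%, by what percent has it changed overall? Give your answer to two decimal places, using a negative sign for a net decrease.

-63.25%

The combined multiplier is 1.5 × 0.245 = 0.3675.
That corresponds to a decrease of 63.25%.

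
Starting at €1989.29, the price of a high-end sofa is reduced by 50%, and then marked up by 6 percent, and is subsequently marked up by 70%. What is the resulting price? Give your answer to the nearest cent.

Apply the 50% decrease: €1989.29 × 0.5 = €994.645.
After the 6% increase: €994.645 × 1.06 = €1054.3237.
Apply the 70% increase: €1054.3237 × 1.7 = €1792.35029 ≈ €1792.35.

€1792.35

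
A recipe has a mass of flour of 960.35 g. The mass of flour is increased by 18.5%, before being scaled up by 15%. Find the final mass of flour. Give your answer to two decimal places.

1308.72 g

Apply the 18.5% increase: 960.35 × 1.185 = 1138.01475.
After the 15% increase: 1138.01475 × 1.15 = 1308.7169625 ≈ 1308.72.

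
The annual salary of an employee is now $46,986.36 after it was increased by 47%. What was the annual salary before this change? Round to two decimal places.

$31,963.51

The overall multiplier applied was 1.47.
So the original annual salary was $46,986.36 ÷ 1.47 ≈ $31,963.51.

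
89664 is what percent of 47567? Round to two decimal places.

188.50%

89664 ÷ 47567 ≈ 188.50%.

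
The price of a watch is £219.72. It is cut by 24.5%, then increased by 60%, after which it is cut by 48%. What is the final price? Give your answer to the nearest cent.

After the 24.5% decrease: £219.72 × 0.755 = £165.8886.
Apply the 60% increase: £165.8886 × 1.6 = £265.42176.
48% decrease: £265.42176 × 0.52 = £138.0193152 ≈ £138.02.

£138.02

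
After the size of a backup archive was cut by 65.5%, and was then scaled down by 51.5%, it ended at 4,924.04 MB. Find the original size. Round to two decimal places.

29,428.00 MB

The overall multiplier applied was 0.345 × 0.485 = 0.167325.
So the original size was 4,924.04 ÷ 0.167325 ≈ 29,428.00 MB.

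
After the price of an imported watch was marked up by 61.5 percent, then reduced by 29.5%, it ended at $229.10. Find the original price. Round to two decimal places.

Undoing the 29.5% decrease: $229.10 ÷ 0.705 ≈ $324.964539.
Undoing the 61.5% increase: $324.964539 ÷ 1.615 ≈ $201.22.

$201.22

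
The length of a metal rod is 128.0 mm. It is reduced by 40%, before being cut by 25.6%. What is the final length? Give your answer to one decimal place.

40% decrease: 128.0 × 0.6 = 76.8.
Apply the 25.6% decrease: 76.8 × 0.744 = 57.1392 ≈ 57.1.

57.1 mm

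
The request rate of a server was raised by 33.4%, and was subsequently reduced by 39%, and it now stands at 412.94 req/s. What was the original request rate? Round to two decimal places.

507.46 req/s

Undoing the 39% decrease: 412.94 ÷ 0.61 ≈ 676.95082.
Undoing the 33.4% increase: 676.95082 ÷ 1.334 ≈ 507.46 req/s.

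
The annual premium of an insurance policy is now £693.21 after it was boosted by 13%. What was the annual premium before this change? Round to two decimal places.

The overall multiplier applied was 1.13.
So the original annual premium was £693.21 ÷ 1.13 ≈ £613.46.

£613.46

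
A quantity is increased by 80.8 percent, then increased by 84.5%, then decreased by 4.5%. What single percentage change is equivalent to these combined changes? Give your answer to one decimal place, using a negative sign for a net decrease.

218.6%

The combined multiplier is 1.808 × 1.845 × 0.955 = 3.1856508.
That corresponds to an increase of 218.6%.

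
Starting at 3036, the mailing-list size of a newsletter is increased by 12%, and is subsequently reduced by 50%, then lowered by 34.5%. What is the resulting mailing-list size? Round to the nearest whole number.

1114

Each change multiplies by a factor: 1.12 × 0.5 × 0.655 = 0.3668.
3036 × 0.3668 = 1113.6048 ≈ 1114.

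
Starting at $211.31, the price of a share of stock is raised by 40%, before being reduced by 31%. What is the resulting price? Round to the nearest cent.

$204.13

Apply the 40% increase: $211.31 × 1.4 = $295.834.
After the 31% decrease: $295.834 × 0.69 = $204.12546 ≈ $204.13.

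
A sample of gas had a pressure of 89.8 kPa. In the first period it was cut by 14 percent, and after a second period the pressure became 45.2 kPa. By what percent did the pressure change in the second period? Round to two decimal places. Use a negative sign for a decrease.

After the first period: 89.8 × 0.86 = 77.228.
Second-period multiplier: 45.2 ÷ 77.228 ≈ 0.58528.
That is a change of -41.47%.

-41.47%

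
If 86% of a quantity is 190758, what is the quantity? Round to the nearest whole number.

190758 ÷ 0.86 ≈ 221812.

221812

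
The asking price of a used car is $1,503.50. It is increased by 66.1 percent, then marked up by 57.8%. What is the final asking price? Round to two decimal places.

66.1% increase: $1,503.50 × 1.661 = $2497.3135.
57.8% increase: $2497.3135 × 1.578 = $3940.760703 ≈ $3,940.76.

$3,940.76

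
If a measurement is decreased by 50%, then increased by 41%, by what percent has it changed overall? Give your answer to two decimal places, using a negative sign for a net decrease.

-29.50%

A 50% decrease multiplies by 0.5.
Then a 41% increase: 0.5 × 1.41 = 0.705.
Overall factor 0.705, i.e. -29.50%.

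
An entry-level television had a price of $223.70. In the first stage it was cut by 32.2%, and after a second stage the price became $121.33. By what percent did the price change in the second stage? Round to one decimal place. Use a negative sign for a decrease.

-20.0%

After the first stage: $223.70 × 0.678 = $151.6686.
Second-stage multiplier: $121.33 ÷ $151.6686 ≈ 0.79997.
That is a change of -20.0%.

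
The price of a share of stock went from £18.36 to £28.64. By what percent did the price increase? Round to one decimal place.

Change: £28.64 − £18.36 = £10.28.
Relative to the original: £10.28 ÷ £18.36 ≈ 56.0%.
So the price increased by 56.0%.

56.0%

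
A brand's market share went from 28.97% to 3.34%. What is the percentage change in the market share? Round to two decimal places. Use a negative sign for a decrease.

The change is 3.34 − 28.97 = -25.63 percentage points.
Relative to the original 28.97%, that is -25.63 ÷ 28.97 ≈ -88.47%.

-88.47%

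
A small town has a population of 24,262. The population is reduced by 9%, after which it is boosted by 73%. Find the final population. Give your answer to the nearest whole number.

38,196

Each change multiplies by a factor: 0.91 × 1.73 = 1.5743.
24,262 × 1.5743 = 38195.6666 ≈ 38,196.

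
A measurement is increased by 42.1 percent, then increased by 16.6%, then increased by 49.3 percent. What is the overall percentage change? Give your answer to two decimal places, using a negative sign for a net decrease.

147.37%

A 42.1% increase multiplies by 1.421.
Then a 16.6% increase: 1.421 × 1.166 = 1.656886.
Then a 49.3% increase: 1.656886 × 1.493 = 2.473730798.
Overall factor 2.473730798, i.e. 147.37%.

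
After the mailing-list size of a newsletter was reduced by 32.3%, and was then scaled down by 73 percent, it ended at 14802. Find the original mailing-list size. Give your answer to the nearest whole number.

80978

The overall multiplier applied was 0.677 × 0.27 = 0.18279.
So the original mailing-list size was 14802 ÷ 0.18279 ≈ 80978.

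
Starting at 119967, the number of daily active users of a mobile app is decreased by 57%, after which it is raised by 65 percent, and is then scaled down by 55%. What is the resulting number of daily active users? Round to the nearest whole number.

38302

Apply the 57% decrease: 119967 × 0.43 = 51585.81.
65% increase: 51585.81 × 1.65 = 85116.5865.
55% decrease: 85116.5865 × 0.45 = 38302.463925 ≈ 38302.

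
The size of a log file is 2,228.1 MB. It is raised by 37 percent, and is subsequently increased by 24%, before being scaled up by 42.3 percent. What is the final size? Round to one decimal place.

Each change multiplies by a factor: 1.37 × 1.24 × 1.423 = 2.4173924.
2,228.1 × 2.4173924 = 5386.19200644 ≈ 5,386.2.

5,386.2 MB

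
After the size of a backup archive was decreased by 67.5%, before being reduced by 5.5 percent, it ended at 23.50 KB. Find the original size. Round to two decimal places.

76.52 KB

Undoing the 5.5% decrease: 23.50 ÷ 0.945 ≈ 24.867725.
Undoing the 67.5% decrease: 24.867725 ÷ 0.325 ≈ 76.52 KB.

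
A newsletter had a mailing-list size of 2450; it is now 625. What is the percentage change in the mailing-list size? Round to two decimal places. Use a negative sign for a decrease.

-74.49%

Change: 625 − 2450 = -1825.
Relative to the original: -1825 ÷ 2450 ≈ -74.49%.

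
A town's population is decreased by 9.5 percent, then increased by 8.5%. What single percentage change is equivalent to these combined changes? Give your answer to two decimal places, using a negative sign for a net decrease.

The combined multiplier is 0.905 × 1.085 = 0.981925.
That corresponds to a decrease of 1.81%.

-1.81%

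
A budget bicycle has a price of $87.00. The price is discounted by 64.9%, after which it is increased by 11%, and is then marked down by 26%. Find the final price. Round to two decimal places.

Each change multiplies by a factor: 0.351 × 1.11 × 0.74 = 0.2883114.
$87.00 × 0.2883114 = $25.0830918 ≈ $25.08.

$25.08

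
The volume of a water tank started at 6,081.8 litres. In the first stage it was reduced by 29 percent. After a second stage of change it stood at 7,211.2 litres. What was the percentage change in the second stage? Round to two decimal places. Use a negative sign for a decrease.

After the first stage: 6,081.8 × 0.71 = 4318.078.
Second-stage multiplier: 7,211.2 ÷ 4318.078 ≈ 1.670002.
That is a change of 67.00%.

67.00%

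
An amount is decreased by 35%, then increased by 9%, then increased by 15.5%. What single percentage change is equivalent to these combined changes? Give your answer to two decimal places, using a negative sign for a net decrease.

The combined multiplier is 0.65 × 1.09 × 1.155 = 0.8183175.
That corresponds to a decrease of 18.17%.

-18.17%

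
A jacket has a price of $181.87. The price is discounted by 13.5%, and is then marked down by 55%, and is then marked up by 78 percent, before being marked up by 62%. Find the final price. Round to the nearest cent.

Each change multiplies by a factor: 0.865 × 0.45 × 1.78 × 1.62 = 1.1224413.
$181.87 × 1.1224413 = $204.138399231 ≈ $204.14.

$204.14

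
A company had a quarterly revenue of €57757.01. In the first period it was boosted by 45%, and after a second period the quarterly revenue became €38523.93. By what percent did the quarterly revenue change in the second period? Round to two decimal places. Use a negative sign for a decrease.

After the first period: €57757.01 × 1.45 = €83747.6645.
Second-period multiplier: €38523.93 ÷ €83747.6645 ≈ 0.46.
That is a change of -54.00%.

-54.00%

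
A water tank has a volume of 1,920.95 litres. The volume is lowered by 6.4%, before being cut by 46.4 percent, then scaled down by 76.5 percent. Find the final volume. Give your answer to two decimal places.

226.48 litres

Apply the 6.4% decrease: 1,920.95 × 0.936 = 1798.0092.
After the 46.4% decrease: 1798.0092 × 0.536 = 963.7329312.
76.5% decrease: 963.7329312 × 0.235 = 226.477238832 ≈ 226.48.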